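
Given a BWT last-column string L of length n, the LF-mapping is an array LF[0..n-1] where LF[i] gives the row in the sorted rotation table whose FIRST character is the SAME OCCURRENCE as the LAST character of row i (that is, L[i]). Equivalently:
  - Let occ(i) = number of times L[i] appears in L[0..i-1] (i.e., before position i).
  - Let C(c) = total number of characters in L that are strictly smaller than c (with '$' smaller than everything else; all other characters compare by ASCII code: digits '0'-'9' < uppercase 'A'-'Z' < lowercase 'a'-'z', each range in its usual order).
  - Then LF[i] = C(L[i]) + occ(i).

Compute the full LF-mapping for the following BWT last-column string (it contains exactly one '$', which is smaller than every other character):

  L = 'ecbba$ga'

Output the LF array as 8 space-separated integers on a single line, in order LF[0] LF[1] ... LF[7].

Answer: 6 5 3 4 1 0 7 2

Derivation:
Char counts: '$':1, 'a':2, 'b':2, 'c':1, 'e':1, 'g':1
C (first-col start): C('$')=0, C('a')=1, C('b')=3, C('c')=5, C('e')=6, C('g')=7
L[0]='e': occ=0, LF[0]=C('e')+0=6+0=6
L[1]='c': occ=0, LF[1]=C('c')+0=5+0=5
L[2]='b': occ=0, LF[2]=C('b')+0=3+0=3
L[3]='b': occ=1, LF[3]=C('b')+1=3+1=4
L[4]='a': occ=0, LF[4]=C('a')+0=1+0=1
L[5]='$': occ=0, LF[5]=C('$')+0=0+0=0
L[6]='g': occ=0, LF[6]=C('g')+0=7+0=7
L[7]='a': occ=1, LF[7]=C('a')+1=1+1=2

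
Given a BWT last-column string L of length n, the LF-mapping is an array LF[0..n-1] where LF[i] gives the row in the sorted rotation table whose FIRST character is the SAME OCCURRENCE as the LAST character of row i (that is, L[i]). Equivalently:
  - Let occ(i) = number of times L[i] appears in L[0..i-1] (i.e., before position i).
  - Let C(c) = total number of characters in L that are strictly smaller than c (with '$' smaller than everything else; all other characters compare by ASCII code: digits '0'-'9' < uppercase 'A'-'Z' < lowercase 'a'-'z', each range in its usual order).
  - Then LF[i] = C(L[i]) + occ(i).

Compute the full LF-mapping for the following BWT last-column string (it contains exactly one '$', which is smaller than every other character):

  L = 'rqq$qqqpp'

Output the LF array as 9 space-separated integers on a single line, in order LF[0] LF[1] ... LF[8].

Answer: 8 3 4 0 5 6 7 1 2

Derivation:
Char counts: '$':1, 'p':2, 'q':5, 'r':1
C (first-col start): C('$')=0, C('p')=1, C('q')=3, C('r')=8
L[0]='r': occ=0, LF[0]=C('r')+0=8+0=8
L[1]='q': occ=0, LF[1]=C('q')+0=3+0=3
L[2]='q': occ=1, LF[2]=C('q')+1=3+1=4
L[3]='$': occ=0, LF[3]=C('$')+0=0+0=0
L[4]='q': occ=2, LF[4]=C('q')+2=3+2=5
L[5]='q': occ=3, LF[5]=C('q')+3=3+3=6
L[6]='q': occ=4, LF[6]=C('q')+4=3+4=7
L[7]='p': occ=0, LF[7]=C('p')+0=1+0=1
L[8]='p': occ=1, LF[8]=C('p')+1=1+1=2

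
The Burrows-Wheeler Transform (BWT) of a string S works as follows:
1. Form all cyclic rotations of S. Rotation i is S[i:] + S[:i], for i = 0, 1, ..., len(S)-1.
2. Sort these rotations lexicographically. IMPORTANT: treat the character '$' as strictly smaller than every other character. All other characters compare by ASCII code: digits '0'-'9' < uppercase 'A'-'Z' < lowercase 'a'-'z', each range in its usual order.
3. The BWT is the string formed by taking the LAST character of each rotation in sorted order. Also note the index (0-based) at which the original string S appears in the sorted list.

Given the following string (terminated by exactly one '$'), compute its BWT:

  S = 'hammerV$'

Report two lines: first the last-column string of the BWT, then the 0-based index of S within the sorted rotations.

Answer: Vrhm$mae
4

Derivation:
All 8 rotations (rotation i = S[i:]+S[:i]):
  rot[0] = hammerV$
  rot[1] = ammerV$h
  rot[2] = mmerV$ha
  rot[3] = merV$ham
  rot[4] = erV$hamm
  rot[5] = rV$hamme
  rot[6] = V$hammer
  rot[7] = $hammerV
Sorted (with $ < everything):
  sorted[0] = $hammerV  (last char: 'V')
  sorted[1] = V$hammer  (last char: 'r')
  sorted[2] = ammerV$h  (last char: 'h')
  sorted[3] = erV$hamm  (last char: 'm')
  sorted[4] = hammerV$  (last char: '$')
  sorted[5] = merV$ham  (last char: 'm')
  sorted[6] = mmerV$ha  (last char: 'a')
  sorted[7] = rV$hamme  (last char: 'e')
Last column: Vrhm$mae
Original string S is at sorted index 4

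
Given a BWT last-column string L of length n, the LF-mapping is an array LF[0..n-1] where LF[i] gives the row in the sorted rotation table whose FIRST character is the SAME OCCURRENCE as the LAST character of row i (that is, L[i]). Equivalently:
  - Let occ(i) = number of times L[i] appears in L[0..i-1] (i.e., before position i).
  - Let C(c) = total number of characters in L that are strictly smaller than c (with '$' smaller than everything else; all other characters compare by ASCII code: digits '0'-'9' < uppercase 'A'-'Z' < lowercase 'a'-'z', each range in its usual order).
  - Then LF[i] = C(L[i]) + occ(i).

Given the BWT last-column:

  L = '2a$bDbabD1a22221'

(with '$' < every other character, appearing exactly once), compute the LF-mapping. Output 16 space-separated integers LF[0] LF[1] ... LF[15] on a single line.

Char counts: '$':1, '1':2, '2':5, 'D':2, 'a':3, 'b':3
C (first-col start): C('$')=0, C('1')=1, C('2')=3, C('D')=8, C('a')=10, C('b')=13
L[0]='2': occ=0, LF[0]=C('2')+0=3+0=3
L[1]='a': occ=0, LF[1]=C('a')+0=10+0=10
L[2]='$': occ=0, LF[2]=C('$')+0=0+0=0
L[3]='b': occ=0, LF[3]=C('b')+0=13+0=13
L[4]='D': occ=0, LF[4]=C('D')+0=8+0=8
L[5]='b': occ=1, LF[5]=C('b')+1=13+1=14
L[6]='a': occ=1, LF[6]=C('a')+1=10+1=11
L[7]='b': occ=2, LF[7]=C('b')+2=13+2=15
L[8]='D': occ=1, LF[8]=C('D')+1=8+1=9
L[9]='1': occ=0, LF[9]=C('1')+0=1+0=1
L[10]='a': occ=2, LF[10]=C('a')+2=10+2=12
L[11]='2': occ=1, LF[11]=C('2')+1=3+1=4
L[12]='2': occ=2, LF[12]=C('2')+2=3+2=5
L[13]='2': occ=3, LF[13]=C('2')+3=3+3=6
L[14]='2': occ=4, LF[14]=C('2')+4=3+4=7
L[15]='1': occ=1, LF[15]=C('1')+1=1+1=2

Answer: 3 10 0 13 8 14 11 15 9 1 12 4 5 6 7 2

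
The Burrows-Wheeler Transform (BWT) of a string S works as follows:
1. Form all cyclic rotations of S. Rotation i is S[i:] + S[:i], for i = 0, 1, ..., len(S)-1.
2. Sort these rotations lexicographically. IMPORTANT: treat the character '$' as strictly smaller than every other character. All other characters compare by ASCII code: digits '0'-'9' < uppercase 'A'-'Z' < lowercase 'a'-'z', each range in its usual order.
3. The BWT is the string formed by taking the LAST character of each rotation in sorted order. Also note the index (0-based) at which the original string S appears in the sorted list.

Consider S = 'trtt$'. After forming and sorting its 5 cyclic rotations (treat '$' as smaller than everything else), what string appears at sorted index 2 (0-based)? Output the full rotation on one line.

All 5 rotations (rotation i = S[i:]+S[:i]):
  rot[0] = trtt$
  rot[1] = rtt$t
  rot[2] = tt$tr
  rot[3] = t$trt
  rot[4] = $trtt
Sorted (with $ < everything):
  sorted[0] = $trtt
  sorted[1] = rtt$t
  sorted[2] = t$trt
  sorted[3] = trtt$
  sorted[4] = tt$tr
sorted[2] = t$trt

Answer: t$trt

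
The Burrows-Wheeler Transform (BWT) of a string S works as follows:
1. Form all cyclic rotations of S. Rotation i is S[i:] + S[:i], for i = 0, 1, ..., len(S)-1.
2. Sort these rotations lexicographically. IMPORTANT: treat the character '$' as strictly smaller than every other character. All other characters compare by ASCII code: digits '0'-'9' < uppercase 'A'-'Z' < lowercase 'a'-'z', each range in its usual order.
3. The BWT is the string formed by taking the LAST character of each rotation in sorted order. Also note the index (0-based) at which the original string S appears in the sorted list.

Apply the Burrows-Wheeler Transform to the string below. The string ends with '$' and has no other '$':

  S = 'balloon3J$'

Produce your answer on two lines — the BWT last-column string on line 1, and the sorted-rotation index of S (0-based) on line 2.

Answer: Jn3b$alool
4

Derivation:
All 10 rotations (rotation i = S[i:]+S[:i]):
  rot[0] = balloon3J$
  rot[1] = alloon3J$b
  rot[2] = lloon3J$ba
  rot[3] = loon3J$bal
  rot[4] = oon3J$ball
  rot[5] = on3J$ballo
  rot[6] = n3J$balloo
  rot[7] = 3J$balloon
  rot[8] = J$balloon3
  rot[9] = $balloon3J
Sorted (with $ < everything):
  sorted[0] = $balloon3J  (last char: 'J')
  sorted[1] = 3J$balloon  (last char: 'n')
  sorted[2] = J$balloon3  (last char: '3')
  sorted[3] = alloon3J$b  (last char: 'b')
  sorted[4] = balloon3J$  (last char: '$')
  sorted[5] = lloon3J$ba  (last char: 'a')
  sorted[6] = loon3J$bal  (last char: 'l')
  sorted[7] = n3J$balloo  (last char: 'o')
  sorted[8] = on3J$ballo  (last char: 'o')
  sorted[9] = oon3J$ball  (last char: 'l')
Last column: Jn3b$alool
Original string S is at sorted index 4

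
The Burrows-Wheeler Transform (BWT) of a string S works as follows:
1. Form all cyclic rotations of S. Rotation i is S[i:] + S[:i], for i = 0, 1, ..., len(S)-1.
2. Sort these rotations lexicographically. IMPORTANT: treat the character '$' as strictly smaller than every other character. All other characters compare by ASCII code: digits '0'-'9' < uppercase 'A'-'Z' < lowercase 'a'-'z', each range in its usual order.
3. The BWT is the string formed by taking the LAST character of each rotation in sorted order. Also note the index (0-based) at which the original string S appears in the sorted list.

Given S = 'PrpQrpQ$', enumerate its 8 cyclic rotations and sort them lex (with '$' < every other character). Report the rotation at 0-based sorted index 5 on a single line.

All 8 rotations (rotation i = S[i:]+S[:i]):
  rot[0] = PrpQrpQ$
  rot[1] = rpQrpQ$P
  rot[2] = pQrpQ$Pr
  rot[3] = QrpQ$Prp
  rot[4] = rpQ$PrpQ
  rot[5] = pQ$PrpQr
  rot[6] = Q$PrpQrp
  rot[7] = $PrpQrpQ
Sorted (with $ < everything):
  sorted[0] = $PrpQrpQ
  sorted[1] = PrpQrpQ$
  sorted[2] = Q$PrpQrp
  sorted[3] = QrpQ$Prp
  sorted[4] = pQ$PrpQr
  sorted[5] = pQrpQ$Pr
  sorted[6] = rpQ$PrpQ
  sorted[7] = rpQrpQ$P
sorted[5] = pQrpQ$Pr

Answer: pQrpQ$Pr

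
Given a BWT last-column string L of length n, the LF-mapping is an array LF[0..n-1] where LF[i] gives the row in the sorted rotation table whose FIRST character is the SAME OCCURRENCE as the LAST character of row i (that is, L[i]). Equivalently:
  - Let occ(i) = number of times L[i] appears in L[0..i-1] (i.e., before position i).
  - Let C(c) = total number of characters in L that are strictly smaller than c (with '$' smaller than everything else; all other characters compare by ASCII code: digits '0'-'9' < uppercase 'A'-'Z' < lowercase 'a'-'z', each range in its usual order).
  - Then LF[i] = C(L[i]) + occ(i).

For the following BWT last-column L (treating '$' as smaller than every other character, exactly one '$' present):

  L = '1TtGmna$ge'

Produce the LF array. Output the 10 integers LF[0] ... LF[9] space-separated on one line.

Char counts: '$':1, '1':1, 'G':1, 'T':1, 'a':1, 'e':1, 'g':1, 'm':1, 'n':1, 't':1
C (first-col start): C('$')=0, C('1')=1, C('G')=2, C('T')=3, C('a')=4, C('e')=5, C('g')=6, C('m')=7, C('n')=8, C('t')=9
L[0]='1': occ=0, LF[0]=C('1')+0=1+0=1
L[1]='T': occ=0, LF[1]=C('T')+0=3+0=3
L[2]='t': occ=0, LF[2]=C('t')+0=9+0=9
L[3]='G': occ=0, LF[3]=C('G')+0=2+0=2
L[4]='m': occ=0, LF[4]=C('m')+0=7+0=7
L[5]='n': occ=0, LF[5]=C('n')+0=8+0=8
L[6]='a': occ=0, LF[6]=C('a')+0=4+0=4
L[7]='$': occ=0, LF[7]=C('$')+0=0+0=0
L[8]='g': occ=0, LF[8]=C('g')+0=6+0=6
L[9]='e': occ=0, LF[9]=C('e')+0=5+0=5

Answer: 1 3 9 2 7 8 4 0 6 5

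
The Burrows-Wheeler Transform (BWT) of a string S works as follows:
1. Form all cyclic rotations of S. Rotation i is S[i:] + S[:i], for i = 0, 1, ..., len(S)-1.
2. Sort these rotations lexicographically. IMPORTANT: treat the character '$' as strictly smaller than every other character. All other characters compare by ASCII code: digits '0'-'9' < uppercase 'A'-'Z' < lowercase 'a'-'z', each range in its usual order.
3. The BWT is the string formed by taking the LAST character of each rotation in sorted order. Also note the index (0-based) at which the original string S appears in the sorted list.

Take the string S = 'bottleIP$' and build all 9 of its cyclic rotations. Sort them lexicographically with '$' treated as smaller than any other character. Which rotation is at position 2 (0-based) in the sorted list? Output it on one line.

Answer: P$bottleI

Derivation:
All 9 rotations (rotation i = S[i:]+S[:i]):
  rot[0] = bottleIP$
  rot[1] = ottleIP$b
  rot[2] = ttleIP$bo
  rot[3] = tleIP$bot
  rot[4] = leIP$bott
  rot[5] = eIP$bottl
  rot[6] = IP$bottle
  rot[7] = P$bottleI
  rot[8] = $bottleIP
Sorted (with $ < everything):
  sorted[0] = $bottleIP
  sorted[1] = IP$bottle
  sorted[2] = P$bottleI
  sorted[3] = bottleIP$
  sorted[4] = eIP$bottl
  sorted[5] = leIP$bott
  sorted[6] = ottleIP$b
  sorted[7] = tleIP$bot
  sorted[8] = ttleIP$bo
sorted[2] = P$bottleI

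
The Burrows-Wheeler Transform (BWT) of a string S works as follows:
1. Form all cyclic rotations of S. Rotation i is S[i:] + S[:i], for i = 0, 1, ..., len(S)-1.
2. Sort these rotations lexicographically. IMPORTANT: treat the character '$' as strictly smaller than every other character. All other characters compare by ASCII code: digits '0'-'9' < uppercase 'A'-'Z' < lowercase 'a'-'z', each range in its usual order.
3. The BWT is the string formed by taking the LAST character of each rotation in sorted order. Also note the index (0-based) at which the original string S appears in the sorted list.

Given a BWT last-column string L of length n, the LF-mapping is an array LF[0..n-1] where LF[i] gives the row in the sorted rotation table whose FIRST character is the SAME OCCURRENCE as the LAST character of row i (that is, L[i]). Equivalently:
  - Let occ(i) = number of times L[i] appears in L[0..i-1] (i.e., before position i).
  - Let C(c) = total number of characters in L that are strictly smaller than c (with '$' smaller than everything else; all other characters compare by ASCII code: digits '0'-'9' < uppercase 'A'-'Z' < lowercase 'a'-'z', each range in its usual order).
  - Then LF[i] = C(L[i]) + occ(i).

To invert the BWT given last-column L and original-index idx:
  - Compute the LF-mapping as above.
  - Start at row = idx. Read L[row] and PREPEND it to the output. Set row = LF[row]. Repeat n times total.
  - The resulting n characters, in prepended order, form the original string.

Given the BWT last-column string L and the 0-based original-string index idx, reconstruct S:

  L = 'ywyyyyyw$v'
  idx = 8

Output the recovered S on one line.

LF mapping: 4 2 5 6 7 8 9 3 0 1
Walk LF starting at row 8, prepending L[row]:
  step 1: row=8, L[8]='$', prepend. Next row=LF[8]=0
  step 2: row=0, L[0]='y', prepend. Next row=LF[0]=4
  step 3: row=4, L[4]='y', prepend. Next row=LF[4]=7
  step 4: row=7, L[7]='w', prepend. Next row=LF[7]=3
  step 5: row=3, L[3]='y', prepend. Next row=LF[3]=6
  step 6: row=6, L[6]='y', prepend. Next row=LF[6]=9
  step 7: row=9, L[9]='v', prepend. Next row=LF[9]=1
  step 8: row=1, L[1]='w', prepend. Next row=LF[1]=2
  step 9: row=2, L[2]='y', prepend. Next row=LF[2]=5
  step 10: row=5, L[5]='y', prepend. Next row=LF[5]=8
Reversed output: yywvyywyy$

Answer: yywvyywyy$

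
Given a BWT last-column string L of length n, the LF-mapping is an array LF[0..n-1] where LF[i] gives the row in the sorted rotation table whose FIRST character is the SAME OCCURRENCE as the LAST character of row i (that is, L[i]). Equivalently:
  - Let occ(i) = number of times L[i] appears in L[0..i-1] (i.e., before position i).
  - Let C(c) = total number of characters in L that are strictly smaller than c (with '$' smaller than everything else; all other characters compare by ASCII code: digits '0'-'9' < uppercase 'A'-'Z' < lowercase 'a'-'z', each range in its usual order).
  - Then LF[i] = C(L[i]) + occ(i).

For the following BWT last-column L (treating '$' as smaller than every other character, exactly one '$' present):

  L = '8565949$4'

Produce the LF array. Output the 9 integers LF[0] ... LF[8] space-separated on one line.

Char counts: '$':1, '4':2, '5':2, '6':1, '8':1, '9':2
C (first-col start): C('$')=0, C('4')=1, C('5')=3, C('6')=5, C('8')=6, C('9')=7
L[0]='8': occ=0, LF[0]=C('8')+0=6+0=6
L[1]='5': occ=0, LF[1]=C('5')+0=3+0=3
L[2]='6': occ=0, LF[2]=C('6')+0=5+0=5
L[3]='5': occ=1, LF[3]=C('5')+1=3+1=4
L[4]='9': occ=0, LF[4]=C('9')+0=7+0=7
L[5]='4': occ=0, LF[5]=C('4')+0=1+0=1
L[6]='9': occ=1, LF[6]=C('9')+1=7+1=8
L[7]='$': occ=0, LF[7]=C('$')+0=0+0=0
L[8]='4': occ=1, LF[8]=C('4')+1=1+1=2

Answer: 6 3 5 4 7 1 8 0 2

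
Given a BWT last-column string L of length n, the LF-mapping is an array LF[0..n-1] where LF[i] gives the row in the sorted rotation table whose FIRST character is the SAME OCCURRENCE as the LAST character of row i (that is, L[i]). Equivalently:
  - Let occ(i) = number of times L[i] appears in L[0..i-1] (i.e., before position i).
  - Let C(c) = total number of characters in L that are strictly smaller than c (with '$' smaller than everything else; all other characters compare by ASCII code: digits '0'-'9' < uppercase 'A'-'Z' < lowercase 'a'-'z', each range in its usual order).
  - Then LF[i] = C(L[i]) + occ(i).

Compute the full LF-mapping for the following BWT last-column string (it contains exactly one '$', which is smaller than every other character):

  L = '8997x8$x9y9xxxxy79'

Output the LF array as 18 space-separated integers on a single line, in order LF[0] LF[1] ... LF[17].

Char counts: '$':1, '7':2, '8':2, '9':5, 'x':6, 'y':2
C (first-col start): C('$')=0, C('7')=1, C('8')=3, C('9')=5, C('x')=10, C('y')=16
L[0]='8': occ=0, LF[0]=C('8')+0=3+0=3
L[1]='9': occ=0, LF[1]=C('9')+0=5+0=5
L[2]='9': occ=1, LF[2]=C('9')+1=5+1=6
L[3]='7': occ=0, LF[3]=C('7')+0=1+0=1
L[4]='x': occ=0, LF[4]=C('x')+0=10+0=10
L[5]='8': occ=1, LF[5]=C('8')+1=3+1=4
L[6]='$': occ=0, LF[6]=C('$')+0=0+0=0
L[7]='x': occ=1, LF[7]=C('x')+1=10+1=11
L[8]='9': occ=2, LF[8]=C('9')+2=5+2=7
L[9]='y': occ=0, LF[9]=C('y')+0=16+0=16
L[10]='9': occ=3, LF[10]=C('9')+3=5+3=8
L[11]='x': occ=2, LF[11]=C('x')+2=10+2=12
L[12]='x': occ=3, LF[12]=C('x')+3=10+3=13
L[13]='x': occ=4, LF[13]=C('x')+4=10+4=14
L[14]='x': occ=5, LF[14]=C('x')+5=10+5=15
L[15]='y': occ=1, LF[15]=C('y')+1=16+1=17
L[16]='7': occ=1, LF[16]=C('7')+1=1+1=2
L[17]='9': occ=4, LF[17]=C('9')+4=5+4=9

Answer: 3 5 6 1 10 4 0 11 7 16 8 12 13 14 15 17 2 9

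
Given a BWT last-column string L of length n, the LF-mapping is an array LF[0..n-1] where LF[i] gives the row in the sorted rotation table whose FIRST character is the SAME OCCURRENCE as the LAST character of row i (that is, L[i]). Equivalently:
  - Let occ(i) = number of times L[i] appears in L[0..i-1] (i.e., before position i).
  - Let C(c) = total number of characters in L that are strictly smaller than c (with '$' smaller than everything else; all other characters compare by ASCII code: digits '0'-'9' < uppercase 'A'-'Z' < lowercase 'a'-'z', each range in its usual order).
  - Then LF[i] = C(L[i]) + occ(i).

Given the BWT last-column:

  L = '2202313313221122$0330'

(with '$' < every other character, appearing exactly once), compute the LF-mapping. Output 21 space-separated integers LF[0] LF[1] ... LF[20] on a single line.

Answer: 8 9 1 10 15 4 16 17 5 18 11 12 6 7 13 14 0 2 19 20 3

Derivation:
Char counts: '$':1, '0':3, '1':4, '2':7, '3':6
C (first-col start): C('$')=0, C('0')=1, C('1')=4, C('2')=8, C('3')=15
L[0]='2': occ=0, LF[0]=C('2')+0=8+0=8
L[1]='2': occ=1, LF[1]=C('2')+1=8+1=9
L[2]='0': occ=0, LF[2]=C('0')+0=1+0=1
L[3]='2': occ=2, LF[3]=C('2')+2=8+2=10
L[4]='3': occ=0, LF[4]=C('3')+0=15+0=15
L[5]='1': occ=0, LF[5]=C('1')+0=4+0=4
L[6]='3': occ=1, LF[6]=C('3')+1=15+1=16
L[7]='3': occ=2, LF[7]=C('3')+2=15+2=17
L[8]='1': occ=1, LF[8]=C('1')+1=4+1=5
L[9]='3': occ=3, LF[9]=C('3')+3=15+3=18
L[10]='2': occ=3, LF[10]=C('2')+3=8+3=11
L[11]='2': occ=4, LF[11]=C('2')+4=8+4=12
L[12]='1': occ=2, LF[12]=C('1')+2=4+2=6
L[13]='1': occ=3, LF[13]=C('1')+3=4+3=7
L[14]='2': occ=5, LF[14]=C('2')+5=8+5=13
L[15]='2': occ=6, LF[15]=C('2')+6=8+6=14
L[16]='$': occ=0, LF[16]=C('$')+0=0+0=0
L[17]='0': occ=1, LF[17]=C('0')+1=1+1=2
L[18]='3': occ=4, LF[18]=C('3')+4=15+4=19
L[19]='3': occ=5, LF[19]=C('3')+5=15+5=20
L[20]='0': occ=2, LF[20]=C('0')+2=1+2=3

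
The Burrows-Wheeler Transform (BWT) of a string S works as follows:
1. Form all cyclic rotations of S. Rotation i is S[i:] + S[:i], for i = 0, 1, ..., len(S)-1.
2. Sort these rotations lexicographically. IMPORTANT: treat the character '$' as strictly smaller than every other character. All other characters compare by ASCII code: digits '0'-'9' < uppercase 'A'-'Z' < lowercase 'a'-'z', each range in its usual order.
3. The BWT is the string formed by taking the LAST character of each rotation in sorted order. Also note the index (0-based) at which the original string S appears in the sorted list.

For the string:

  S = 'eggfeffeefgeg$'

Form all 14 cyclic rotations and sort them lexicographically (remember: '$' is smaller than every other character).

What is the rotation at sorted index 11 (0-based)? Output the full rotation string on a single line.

Answer: geg$eggfeffeef

Derivation:
All 14 rotations (rotation i = S[i:]+S[:i]):
  rot[0] = eggfeffeefgeg$
  rot[1] = ggfeffeefgeg$e
  rot[2] = gfeffeefgeg$eg
  rot[3] = feffeefgeg$egg
  rot[4] = effeefgeg$eggf
  rot[5] = ffeefgeg$eggfe
  rot[6] = feefgeg$eggfef
  rot[7] = eefgeg$eggfeff
  rot[8] = efgeg$eggfeffe
  rot[9] = fgeg$eggfeffee
  rot[10] = geg$eggfeffeef
  rot[11] = eg$eggfeffeefg
  rot[12] = g$eggfeffeefge
  rot[13] = $eggfeffeefgeg
Sorted (with $ < everything):
  sorted[0] = $eggfeffeefgeg
  sorted[1] = eefgeg$eggfeff
  sorted[2] = effeefgeg$eggf
  sorted[3] = efgeg$eggfeffe
  sorted[4] = eg$eggfeffeefg
  sorted[5] = eggfeffeefgeg$
  sorted[6] = feefgeg$eggfef
  sorted[7] = feffeefgeg$egg
  sorted[8] = ffeefgeg$eggfe
  sorted[9] = fgeg$eggfeffee
  sorted[10] = g$eggfeffeefge
  sorted[11] = geg$eggfeffeef
  sorted[12] = gfeffeefgeg$eg
  sorted[13] = ggfeffeefgeg$e
sorted[11] = geg$eggfeffeef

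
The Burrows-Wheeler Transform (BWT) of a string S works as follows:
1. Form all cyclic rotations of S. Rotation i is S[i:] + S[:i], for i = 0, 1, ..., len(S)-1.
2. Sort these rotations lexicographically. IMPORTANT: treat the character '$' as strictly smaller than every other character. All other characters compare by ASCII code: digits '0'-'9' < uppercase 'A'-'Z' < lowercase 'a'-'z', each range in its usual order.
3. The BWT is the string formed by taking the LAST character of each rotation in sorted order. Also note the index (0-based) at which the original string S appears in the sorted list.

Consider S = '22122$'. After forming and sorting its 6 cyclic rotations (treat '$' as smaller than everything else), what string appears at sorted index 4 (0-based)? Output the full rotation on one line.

Answer: 22$221

Derivation:
All 6 rotations (rotation i = S[i:]+S[:i]):
  rot[0] = 22122$
  rot[1] = 2122$2
  rot[2] = 122$22
  rot[3] = 22$221
  rot[4] = 2$2212
  rot[5] = $22122
Sorted (with $ < everything):
  sorted[0] = $22122
  sorted[1] = 122$22
  sorted[2] = 2$2212
  sorted[3] = 2122$2
  sorted[4] = 22$221
  sorted[5] = 22122$
sorted[4] = 22$221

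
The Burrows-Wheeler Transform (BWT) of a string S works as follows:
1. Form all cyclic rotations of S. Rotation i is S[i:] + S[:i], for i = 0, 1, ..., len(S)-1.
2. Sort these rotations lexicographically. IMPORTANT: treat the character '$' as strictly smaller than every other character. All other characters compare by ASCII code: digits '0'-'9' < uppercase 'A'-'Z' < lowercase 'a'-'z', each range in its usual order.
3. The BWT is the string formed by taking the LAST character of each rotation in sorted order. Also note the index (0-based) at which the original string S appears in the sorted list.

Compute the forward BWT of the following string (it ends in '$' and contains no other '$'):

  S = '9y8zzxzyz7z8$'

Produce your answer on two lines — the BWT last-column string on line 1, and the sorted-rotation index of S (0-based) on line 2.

Answer: 8zzy$z9zy7zx8
4

Derivation:
All 13 rotations (rotation i = S[i:]+S[:i]):
  rot[0] = 9y8zzxzyz7z8$
  rot[1] = y8zzxzyz7z8$9
  rot[2] = 8zzxzyz7z8$9y
  rot[3] = zzxzyz7z8$9y8
  rot[4] = zxzyz7z8$9y8z
  rot[5] = xzyz7z8$9y8zz
  rot[6] = zyz7z8$9y8zzx
  rot[7] = yz7z8$9y8zzxz
  rot[8] = z7z8$9y8zzxzy
  rot[9] = 7z8$9y8zzxzyz
  rot[10] = z8$9y8zzxzyz7
  rot[11] = 8$9y8zzxzyz7z
  rot[12] = $9y8zzxzyz7z8
Sorted (with $ < everything):
  sorted[0] = $9y8zzxzyz7z8  (last char: '8')
  sorted[1] = 7z8$9y8zzxzyz  (last char: 'z')
  sorted[2] = 8$9y8zzxzyz7z  (last char: 'z')
  sorted[3] = 8zzxzyz7z8$9y  (last char: 'y')
  sorted[4] = 9y8zzxzyz7z8$  (last char: '$')
  sorted[5] = xzyz7z8$9y8zz  (last char: 'z')
  sorted[6] = y8zzxzyz7z8$9  (last char: '9')
  sorted[7] = yz7z8$9y8zzxz  (last char: 'z')
  sorted[8] = z7z8$9y8zzxzy  (last char: 'y')
  sorted[9] = z8$9y8zzxzyz7  (last char: '7')
  sorted[10] = zxzyz7z8$9y8z  (last char: 'z')
  sorted[11] = zyz7z8$9y8zzx  (last char: 'x')
  sorted[12] = zzxzyz7z8$9y8  (last char: '8')
Last column: 8zzy$z9zy7zx8
Original string S is at sorted index 4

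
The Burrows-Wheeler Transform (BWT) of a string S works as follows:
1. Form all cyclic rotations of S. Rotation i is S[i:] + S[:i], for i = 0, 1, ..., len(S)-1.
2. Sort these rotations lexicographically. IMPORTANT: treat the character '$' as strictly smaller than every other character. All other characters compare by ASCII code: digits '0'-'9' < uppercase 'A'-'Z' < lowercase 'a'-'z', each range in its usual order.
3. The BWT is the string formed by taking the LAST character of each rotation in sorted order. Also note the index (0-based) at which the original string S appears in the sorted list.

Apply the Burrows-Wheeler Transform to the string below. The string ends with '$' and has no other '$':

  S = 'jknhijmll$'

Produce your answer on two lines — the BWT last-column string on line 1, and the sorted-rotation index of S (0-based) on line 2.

Answer: lnh$ijlmjk
3

Derivation:
All 10 rotations (rotation i = S[i:]+S[:i]):
  rot[0] = jknhijmll$
  rot[1] = knhijmll$j
  rot[2] = nhijmll$jk
  rot[3] = hijmll$jkn
  rot[4] = ijmll$jknh
  rot[5] = jmll$jknhi
  rot[6] = mll$jknhij
  rot[7] = ll$jknhijm
  rot[8] = l$jknhijml
  rot[9] = $jknhijmll
Sorted (with $ < everything):
  sorted[0] = $jknhijmll  (last char: 'l')
  sorted[1] = hijmll$jkn  (last char: 'n')
  sorted[2] = ijmll$jknh  (last char: 'h')
  sorted[3] = jknhijmll$  (last char: '$')
  sorted[4] = jmll$jknhi  (last char: 'i')
  sorted[5] = knhijmll$j  (last char: 'j')
  sorted[6] = l$jknhijml  (last char: 'l')
  sorted[7] = ll$jknhijm  (last char: 'm')
  sorted[8] = mll$jknhij  (last char: 'j')
  sorted[9] = nhijmll$jk  (last char: 'k')
Last column: lnh$ijlmjk
Original string S is at sorted index 3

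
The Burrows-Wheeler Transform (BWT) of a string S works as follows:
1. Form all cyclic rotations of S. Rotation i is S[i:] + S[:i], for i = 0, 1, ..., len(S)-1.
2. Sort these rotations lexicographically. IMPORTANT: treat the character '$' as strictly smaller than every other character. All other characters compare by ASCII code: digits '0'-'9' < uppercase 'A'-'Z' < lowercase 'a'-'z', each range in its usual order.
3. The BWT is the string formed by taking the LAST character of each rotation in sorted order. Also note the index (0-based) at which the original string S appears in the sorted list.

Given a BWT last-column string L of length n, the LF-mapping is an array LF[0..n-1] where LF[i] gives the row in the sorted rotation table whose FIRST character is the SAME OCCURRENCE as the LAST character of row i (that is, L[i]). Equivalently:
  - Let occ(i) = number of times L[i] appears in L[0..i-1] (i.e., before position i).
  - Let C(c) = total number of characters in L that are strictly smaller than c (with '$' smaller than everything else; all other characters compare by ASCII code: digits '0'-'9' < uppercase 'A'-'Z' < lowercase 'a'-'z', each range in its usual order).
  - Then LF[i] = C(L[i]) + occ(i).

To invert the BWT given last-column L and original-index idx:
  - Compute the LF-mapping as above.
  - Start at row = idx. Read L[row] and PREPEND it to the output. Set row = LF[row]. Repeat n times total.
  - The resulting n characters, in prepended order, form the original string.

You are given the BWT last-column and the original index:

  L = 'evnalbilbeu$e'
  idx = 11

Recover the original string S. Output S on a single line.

LF mapping: 4 12 10 1 8 2 7 9 3 5 11 0 6
Walk LF starting at row 11, prepending L[row]:
  step 1: row=11, L[11]='$', prepend. Next row=LF[11]=0
  step 2: row=0, L[0]='e', prepend. Next row=LF[0]=4
  step 3: row=4, L[4]='l', prepend. Next row=LF[4]=8
  step 4: row=8, L[8]='b', prepend. Next row=LF[8]=3
  step 5: row=3, L[3]='a', prepend. Next row=LF[3]=1
  step 6: row=1, L[1]='v', prepend. Next row=LF[1]=12
  step 7: row=12, L[12]='e', prepend. Next row=LF[12]=6
  step 8: row=6, L[6]='i', prepend. Next row=LF[6]=7
  step 9: row=7, L[7]='l', prepend. Next row=LF[7]=9
  step 10: row=9, L[9]='e', prepend. Next row=LF[9]=5
  step 11: row=5, L[5]='b', prepend. Next row=LF[5]=2
  step 12: row=2, L[2]='n', prepend. Next row=LF[2]=10
  step 13: row=10, L[10]='u', prepend. Next row=LF[10]=11
Reversed output: unbelievable$

Answer: unbelievable$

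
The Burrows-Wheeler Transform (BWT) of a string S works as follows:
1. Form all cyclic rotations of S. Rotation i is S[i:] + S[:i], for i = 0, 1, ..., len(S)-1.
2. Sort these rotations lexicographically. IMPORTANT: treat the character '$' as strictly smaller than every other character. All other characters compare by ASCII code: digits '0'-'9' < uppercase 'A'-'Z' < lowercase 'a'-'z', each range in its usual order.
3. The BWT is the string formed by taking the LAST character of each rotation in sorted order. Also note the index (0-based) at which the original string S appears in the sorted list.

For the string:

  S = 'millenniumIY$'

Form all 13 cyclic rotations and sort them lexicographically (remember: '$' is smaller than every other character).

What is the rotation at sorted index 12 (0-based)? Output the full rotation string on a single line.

All 13 rotations (rotation i = S[i:]+S[:i]):
  rot[0] = millenniumIY$
  rot[1] = illenniumIY$m
  rot[2] = llenniumIY$mi
  rot[3] = lenniumIY$mil
  rot[4] = enniumIY$mill
  rot[5] = nniumIY$mille
  rot[6] = niumIY$millen
  rot[7] = iumIY$millenn
  rot[8] = umIY$millenni
  rot[9] = mIY$millenniu
  rot[10] = IY$millennium
  rot[11] = Y$millenniumI
  rot[12] = $millenniumIY
Sorted (with $ < everything):
  sorted[0] = $millenniumIY
  sorted[1] = IY$millennium
  sorted[2] = Y$millenniumI
  sorted[3] = enniumIY$mill
  sorted[4] = illenniumIY$m
  sorted[5] = iumIY$millenn
  sorted[6] = lenniumIY$mil
  sorted[7] = llenniumIY$mi
  sorted[8] = mIY$millenniu
  sorted[9] = millenniumIY$
  sorted[10] = niumIY$millen
  sorted[11] = nniumIY$mille
  sorted[12] = umIY$millenni
sorted[12] = umIY$millenni

Answer: umIY$millenni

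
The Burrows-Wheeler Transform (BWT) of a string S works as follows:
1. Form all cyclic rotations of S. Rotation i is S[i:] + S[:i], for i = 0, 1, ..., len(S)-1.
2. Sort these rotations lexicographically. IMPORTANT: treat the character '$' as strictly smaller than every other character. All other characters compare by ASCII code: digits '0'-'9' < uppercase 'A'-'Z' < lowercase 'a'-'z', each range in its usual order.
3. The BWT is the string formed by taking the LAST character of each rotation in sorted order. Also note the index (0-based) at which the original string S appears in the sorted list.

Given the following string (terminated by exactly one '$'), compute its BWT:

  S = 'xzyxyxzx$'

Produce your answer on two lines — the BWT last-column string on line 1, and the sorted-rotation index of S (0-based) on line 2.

Answer: xzyy$zxxx
4

Derivation:
All 9 rotations (rotation i = S[i:]+S[:i]):
  rot[0] = xzyxyxzx$
  rot[1] = zyxyxzx$x
  rot[2] = yxyxzx$xz
  rot[3] = xyxzx$xzy
  rot[4] = yxzx$xzyx
  rot[5] = xzx$xzyxy
  rot[6] = zx$xzyxyx
  rot[7] = x$xzyxyxz
  rot[8] = $xzyxyxzx
Sorted (with $ < everything):
  sorted[0] = $xzyxyxzx  (last char: 'x')
  sorted[1] = x$xzyxyxz  (last char: 'z')
  sorted[2] = xyxzx$xzy  (last char: 'y')
  sorted[3] = xzx$xzyxy  (last char: 'y')
  sorted[4] = xzyxyxzx$  (last char: '$')
  sorted[5] = yxyxzx$xz  (last char: 'z')
  sorted[6] = yxzx$xzyx  (last char: 'x')
  sorted[7] = zx$xzyxyx  (last char: 'x')
  sorted[8] = zyxyxzx$x  (last char: 'x')
Last column: xzyy$zxxx
Original string S is at sorted index 4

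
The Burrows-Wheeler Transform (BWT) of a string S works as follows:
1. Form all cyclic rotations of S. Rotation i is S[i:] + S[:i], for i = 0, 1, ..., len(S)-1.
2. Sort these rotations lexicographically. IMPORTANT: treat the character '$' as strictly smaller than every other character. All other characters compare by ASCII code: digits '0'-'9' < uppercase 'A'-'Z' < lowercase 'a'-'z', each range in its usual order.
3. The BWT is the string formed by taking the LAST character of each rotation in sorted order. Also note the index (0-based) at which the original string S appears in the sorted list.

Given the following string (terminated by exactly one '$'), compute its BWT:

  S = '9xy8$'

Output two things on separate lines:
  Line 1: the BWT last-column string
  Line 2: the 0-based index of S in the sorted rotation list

Answer: 8y$9x
2

Derivation:
All 5 rotations (rotation i = S[i:]+S[:i]):
  rot[0] = 9xy8$
  rot[1] = xy8$9
  rot[2] = y8$9x
  rot[3] = 8$9xy
  rot[4] = $9xy8
Sorted (with $ < everything):
  sorted[0] = $9xy8  (last char: '8')
  sorted[1] = 8$9xy  (last char: 'y')
  sorted[2] = 9xy8$  (last char: '$')
  sorted[3] = xy8$9  (last char: '9')
  sorted[4] = y8$9x  (last char: 'x')
Last column: 8y$9x
Original string S is at sorted index 2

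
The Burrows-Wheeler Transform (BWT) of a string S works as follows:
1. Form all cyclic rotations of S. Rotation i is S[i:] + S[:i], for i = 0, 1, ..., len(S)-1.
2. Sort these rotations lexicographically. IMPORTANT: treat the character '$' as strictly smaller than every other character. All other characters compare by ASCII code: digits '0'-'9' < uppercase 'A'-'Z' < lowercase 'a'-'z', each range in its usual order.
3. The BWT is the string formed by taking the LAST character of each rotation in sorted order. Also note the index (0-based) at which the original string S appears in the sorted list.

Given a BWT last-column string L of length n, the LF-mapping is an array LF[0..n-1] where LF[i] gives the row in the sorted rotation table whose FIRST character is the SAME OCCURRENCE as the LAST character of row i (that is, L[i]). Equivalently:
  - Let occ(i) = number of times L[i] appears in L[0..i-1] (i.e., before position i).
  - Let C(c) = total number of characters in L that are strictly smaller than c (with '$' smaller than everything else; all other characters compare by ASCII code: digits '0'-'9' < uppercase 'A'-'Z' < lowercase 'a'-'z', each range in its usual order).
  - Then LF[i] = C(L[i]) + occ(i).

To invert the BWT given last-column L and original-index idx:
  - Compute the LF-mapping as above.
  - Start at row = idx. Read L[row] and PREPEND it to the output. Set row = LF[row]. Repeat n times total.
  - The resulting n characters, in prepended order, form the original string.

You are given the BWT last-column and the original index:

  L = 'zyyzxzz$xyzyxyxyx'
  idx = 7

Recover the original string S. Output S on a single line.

LF mapping: 12 6 7 13 1 14 15 0 2 8 16 9 3 10 4 11 5
Walk LF starting at row 7, prepending L[row]:
  step 1: row=7, L[7]='$', prepend. Next row=LF[7]=0
  step 2: row=0, L[0]='z', prepend. Next row=LF[0]=12
  step 3: row=12, L[12]='x', prepend. Next row=LF[12]=3
  step 4: row=3, L[3]='z', prepend. Next row=LF[3]=13
  step 5: row=13, L[13]='y', prepend. Next row=LF[13]=10
  step 6: row=10, L[10]='z', prepend. Next row=LF[10]=16
  step 7: row=16, L[16]='x', prepend. Next row=LF[16]=5
  step 8: row=5, L[5]='z', prepend. Next row=LF[5]=14
  step 9: row=14, L[14]='x', prepend. Next row=LF[14]=4
  step 10: row=4, L[4]='x', prepend. Next row=LF[4]=1
  step 11: row=1, L[1]='y', prepend. Next row=LF[1]=6
  step 12: row=6, L[6]='z', prepend. Next row=LF[6]=15
  step 13: row=15, L[15]='y', prepend. Next row=LF[15]=11
  step 14: row=11, L[11]='y', prepend. Next row=LF[11]=9
  step 15: row=9, L[9]='y', prepend. Next row=LF[9]=8
  step 16: row=8, L[8]='x', prepend. Next row=LF[8]=2
  step 17: row=2, L[2]='y', prepend. Next row=LF[2]=7
Reversed output: yxyyyzyxxzxzyzxz$

Answer: yxyyyzyxxzxzyzxz$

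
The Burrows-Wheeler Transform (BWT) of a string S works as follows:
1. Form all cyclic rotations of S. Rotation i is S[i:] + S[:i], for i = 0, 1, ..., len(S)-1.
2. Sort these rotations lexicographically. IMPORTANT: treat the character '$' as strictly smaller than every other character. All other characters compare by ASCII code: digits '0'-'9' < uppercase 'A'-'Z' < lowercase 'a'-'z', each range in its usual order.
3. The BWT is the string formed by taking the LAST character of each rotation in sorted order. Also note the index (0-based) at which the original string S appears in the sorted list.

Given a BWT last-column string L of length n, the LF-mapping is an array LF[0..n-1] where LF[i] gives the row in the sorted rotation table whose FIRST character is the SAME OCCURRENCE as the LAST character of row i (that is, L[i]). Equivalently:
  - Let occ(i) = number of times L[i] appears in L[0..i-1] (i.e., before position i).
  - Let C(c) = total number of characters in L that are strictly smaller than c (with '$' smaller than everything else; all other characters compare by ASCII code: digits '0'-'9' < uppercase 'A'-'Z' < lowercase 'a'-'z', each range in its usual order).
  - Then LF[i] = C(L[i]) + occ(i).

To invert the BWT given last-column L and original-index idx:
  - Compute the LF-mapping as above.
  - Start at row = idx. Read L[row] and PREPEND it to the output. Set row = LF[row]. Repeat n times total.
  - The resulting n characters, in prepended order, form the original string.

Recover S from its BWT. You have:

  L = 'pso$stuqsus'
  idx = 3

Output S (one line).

Answer: qsuustssop$

Derivation:
LF mapping: 2 4 1 0 5 8 9 3 6 10 7
Walk LF starting at row 3, prepending L[row]:
  step 1: row=3, L[3]='$', prepend. Next row=LF[3]=0
  step 2: row=0, L[0]='p', prepend. Next row=LF[0]=2
  step 3: row=2, L[2]='o', prepend. Next row=LF[2]=1
  step 4: row=1, L[1]='s', prepend. Next row=LF[1]=4
  step 5: row=4, L[4]='s', prepend. Next row=LF[4]=5
  step 6: row=5, L[5]='t', prepend. Next row=LF[5]=8
  step 7: row=8, L[8]='s', prepend. Next row=LF[8]=6
  step 8: row=6, L[6]='u', prepend. Next row=LF[6]=9
  step 9: row=9, L[9]='u', prepend. Next row=LF[9]=10
  step 10: row=10, L[10]='s', prepend. Next row=LF[10]=7
  step 11: row=7, L[7]='q', prepend. Next row=LF[7]=3
Reversed output: qsuustssop$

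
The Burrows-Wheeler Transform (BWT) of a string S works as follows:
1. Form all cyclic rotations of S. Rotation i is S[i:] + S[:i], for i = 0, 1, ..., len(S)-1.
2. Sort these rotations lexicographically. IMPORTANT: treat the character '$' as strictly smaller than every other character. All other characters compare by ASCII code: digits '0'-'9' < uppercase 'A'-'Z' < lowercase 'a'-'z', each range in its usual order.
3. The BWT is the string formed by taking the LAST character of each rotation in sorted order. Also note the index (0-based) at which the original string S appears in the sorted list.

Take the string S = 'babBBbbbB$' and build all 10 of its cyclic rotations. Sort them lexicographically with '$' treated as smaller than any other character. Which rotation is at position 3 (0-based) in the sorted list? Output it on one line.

All 10 rotations (rotation i = S[i:]+S[:i]):
  rot[0] = babBBbbbB$
  rot[1] = abBBbbbB$b
  rot[2] = bBBbbbB$ba
  rot[3] = BBbbbB$bab
  rot[4] = BbbbB$babB
  rot[5] = bbbB$babBB
  rot[6] = bbB$babBBb
  rot[7] = bB$babBBbb
  rot[8] = B$babBBbbb
  rot[9] = $babBBbbbB
Sorted (with $ < everything):
  sorted[0] = $babBBbbbB
  sorted[1] = B$babBBbbb
  sorted[2] = BBbbbB$bab
  sorted[3] = BbbbB$babB
  sorted[4] = abBBbbbB$b
  sorted[5] = bB$babBBbb
  sorted[6] = bBBbbbB$ba
  sorted[7] = babBBbbbB$
  sorted[8] = bbB$babBBb
  sorted[9] = bbbB$babBB
sorted[3] = BbbbB$babB

Answer: BbbbB$babB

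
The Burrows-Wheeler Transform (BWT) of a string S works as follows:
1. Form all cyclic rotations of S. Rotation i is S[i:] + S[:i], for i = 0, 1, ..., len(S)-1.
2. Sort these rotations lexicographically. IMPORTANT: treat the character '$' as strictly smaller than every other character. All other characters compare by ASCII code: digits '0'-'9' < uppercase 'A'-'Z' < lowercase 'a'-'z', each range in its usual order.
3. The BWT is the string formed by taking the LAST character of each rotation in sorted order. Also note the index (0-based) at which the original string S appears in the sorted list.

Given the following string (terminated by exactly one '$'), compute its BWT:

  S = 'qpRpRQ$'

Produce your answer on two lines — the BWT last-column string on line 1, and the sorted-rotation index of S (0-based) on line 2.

Answer: QRppRq$
6

Derivation:
All 7 rotations (rotation i = S[i:]+S[:i]):
  rot[0] = qpRpRQ$
  rot[1] = pRpRQ$q
  rot[2] = RpRQ$qp
  rot[3] = pRQ$qpR
  rot[4] = RQ$qpRp
  rot[5] = Q$qpRpR
  rot[6] = $qpRpRQ
Sorted (with $ < everything):
  sorted[0] = $qpRpRQ  (last char: 'Q')
  sorted[1] = Q$qpRpR  (last char: 'R')
  sorted[2] = RQ$qpRp  (last char: 'p')
  sorted[3] = RpRQ$qp  (last char: 'p')
  sorted[4] = pRQ$qpR  (last char: 'R')
  sorted[5] = pRpRQ$q  (last char: 'q')
  sorted[6] = qpRpRQ$  (last char: '$')
Last column: QRppRq$
Original string S is at sorted index 6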